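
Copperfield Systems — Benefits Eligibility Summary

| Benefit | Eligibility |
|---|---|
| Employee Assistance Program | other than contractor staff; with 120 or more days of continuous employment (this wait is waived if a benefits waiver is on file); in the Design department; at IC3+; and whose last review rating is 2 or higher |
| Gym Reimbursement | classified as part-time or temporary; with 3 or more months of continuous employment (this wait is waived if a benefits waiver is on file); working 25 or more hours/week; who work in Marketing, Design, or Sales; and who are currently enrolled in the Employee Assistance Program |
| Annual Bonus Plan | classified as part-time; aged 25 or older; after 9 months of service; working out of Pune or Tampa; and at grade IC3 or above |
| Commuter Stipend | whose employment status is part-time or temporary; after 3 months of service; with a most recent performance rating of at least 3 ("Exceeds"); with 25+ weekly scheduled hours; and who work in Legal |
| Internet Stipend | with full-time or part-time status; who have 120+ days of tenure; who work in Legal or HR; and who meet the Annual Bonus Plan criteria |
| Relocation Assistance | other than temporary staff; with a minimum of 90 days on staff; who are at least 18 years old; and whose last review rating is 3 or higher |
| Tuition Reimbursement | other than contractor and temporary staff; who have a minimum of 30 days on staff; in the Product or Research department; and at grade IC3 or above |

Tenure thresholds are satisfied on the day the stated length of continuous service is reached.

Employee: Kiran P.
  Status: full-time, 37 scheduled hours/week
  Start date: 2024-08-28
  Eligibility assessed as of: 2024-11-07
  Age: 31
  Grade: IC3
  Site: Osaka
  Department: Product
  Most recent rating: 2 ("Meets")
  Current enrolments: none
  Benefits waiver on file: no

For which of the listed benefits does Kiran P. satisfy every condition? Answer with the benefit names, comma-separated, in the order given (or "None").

Service from 2024-08-28 to 2024-11-07: 71 days.
Employee Assistance Program — status full-time ✓ (not excluded); no waiver, service 71 days < 120 days ✗ → not eligible.
Gym Reimbursement — status full-time ✗ (requires part-time or temporary) → not eligible.
Annual Bonus Plan — status full-time ✗ (requires part-time) → not eligible.
Commuter Stipend — status full-time ✗ (requires part-time or temporary) → not eligible.
Internet Stipend — status full-time ✓; service 71 days < 120 days ✗ → not eligible.
Relocation Assistance — status full-time ✓ (not excluded); service 71 days < 90 days ✗ → not eligible.
Tuition Reimbursement — status full-time ✓ (not excluded); service 71 days ≥ 30 days ✓; dept Product ✓; grade IC3 ≥ IC3 ✓ → eligible.

Tuition Reimbursement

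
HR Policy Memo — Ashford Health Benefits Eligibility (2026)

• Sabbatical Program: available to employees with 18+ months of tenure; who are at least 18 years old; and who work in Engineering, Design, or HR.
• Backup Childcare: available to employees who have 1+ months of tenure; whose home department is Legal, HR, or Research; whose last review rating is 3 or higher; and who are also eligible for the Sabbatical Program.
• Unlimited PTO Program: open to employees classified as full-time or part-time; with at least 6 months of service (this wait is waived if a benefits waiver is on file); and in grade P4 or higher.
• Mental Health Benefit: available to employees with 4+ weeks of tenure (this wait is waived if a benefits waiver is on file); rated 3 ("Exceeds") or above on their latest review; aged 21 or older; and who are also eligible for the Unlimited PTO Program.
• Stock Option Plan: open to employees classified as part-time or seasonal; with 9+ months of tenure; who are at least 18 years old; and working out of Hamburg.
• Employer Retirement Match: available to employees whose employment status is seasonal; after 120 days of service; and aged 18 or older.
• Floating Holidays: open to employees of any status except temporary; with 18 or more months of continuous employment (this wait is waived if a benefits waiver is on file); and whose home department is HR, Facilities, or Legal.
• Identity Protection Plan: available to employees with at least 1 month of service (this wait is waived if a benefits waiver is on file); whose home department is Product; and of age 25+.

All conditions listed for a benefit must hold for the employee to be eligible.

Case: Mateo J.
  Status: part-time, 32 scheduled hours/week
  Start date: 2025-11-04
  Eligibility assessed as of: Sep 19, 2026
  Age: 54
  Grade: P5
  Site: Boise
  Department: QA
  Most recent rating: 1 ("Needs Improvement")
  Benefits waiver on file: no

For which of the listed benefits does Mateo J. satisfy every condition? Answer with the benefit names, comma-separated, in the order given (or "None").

Unlimited PTO Program

Service from 2025-11-04 to Sep 19, 2026: 319 days.
Sabbatical Program — service 319 days < 18 months (≈540 days) ✗ → not eligible.
Backup Childcare — service 319 days ≥ 1 month (≈30 days) ✓; dept QA ✗ → not eligible.
Unlimited PTO Program — status part-time ✓; no waiver, service 319 days ≥ 6 months (≈180 days) ✓; grade P5 ≥ P4 ✓ → eligible.
Mental Health Benefit — no waiver, service 319 days ≥ 4 weeks (≈28 days) ✓; rating 1 < 3 ✗ → not eligible.
Stock Option Plan — status part-time ✓; service 319 days ≥ 9 months (≈270 days) ✓; age 54 ≥ 18 ✓; site Boise ✗ (not Hamburg) → not eligible.
Employer Retirement Match — status part-time ✗ (requires seasonal) → not eligible.
Floating Holidays — status part-time ✓ (not excluded); no waiver, service 319 days < 18 months (≈540 days) ✗ → not eligible.
Identity Protection Plan — no waiver, service 319 days ≥ 1 month (≈30 days) ✓; dept QA ✗ → not eligible.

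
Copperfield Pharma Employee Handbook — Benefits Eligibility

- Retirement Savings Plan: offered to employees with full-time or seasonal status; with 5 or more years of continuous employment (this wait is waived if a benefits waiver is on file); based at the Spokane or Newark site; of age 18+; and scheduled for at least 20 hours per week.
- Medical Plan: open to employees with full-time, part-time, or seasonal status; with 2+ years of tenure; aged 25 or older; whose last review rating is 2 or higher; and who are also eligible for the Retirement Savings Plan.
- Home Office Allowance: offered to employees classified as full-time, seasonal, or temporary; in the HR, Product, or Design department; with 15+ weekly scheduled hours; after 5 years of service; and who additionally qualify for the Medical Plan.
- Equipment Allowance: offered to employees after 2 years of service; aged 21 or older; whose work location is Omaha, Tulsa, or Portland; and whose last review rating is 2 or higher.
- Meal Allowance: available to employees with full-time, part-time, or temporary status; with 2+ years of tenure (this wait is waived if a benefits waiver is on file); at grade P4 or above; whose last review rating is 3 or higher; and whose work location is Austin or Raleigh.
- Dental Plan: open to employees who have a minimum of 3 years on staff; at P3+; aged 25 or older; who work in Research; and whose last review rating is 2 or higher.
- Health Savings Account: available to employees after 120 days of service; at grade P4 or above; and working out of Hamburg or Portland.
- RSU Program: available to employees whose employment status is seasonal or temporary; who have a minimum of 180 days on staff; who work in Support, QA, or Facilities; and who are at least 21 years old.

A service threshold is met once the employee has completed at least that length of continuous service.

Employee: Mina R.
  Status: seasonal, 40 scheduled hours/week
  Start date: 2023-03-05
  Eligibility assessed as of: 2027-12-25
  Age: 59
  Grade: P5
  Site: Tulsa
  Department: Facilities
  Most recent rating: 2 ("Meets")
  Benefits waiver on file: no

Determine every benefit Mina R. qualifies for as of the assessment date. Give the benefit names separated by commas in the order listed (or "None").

Equipment Allowance, RSU Program

Service from 2023-03-05 to 2027-12-25: 1756 days.
Retirement Savings Plan — status seasonal ✓; no waiver, service 1756 days < 5 years (≈1825 days) ✗ → not eligible.
Medical Plan — status seasonal ✓; service 1756 days ≥ 2 years (≈730 days) ✓; age 59 ≥ 25 ✓; rating 2 ≥ 2 ✓; not eligible for Retirement Savings Plan ✗ → not eligible.
Home Office Allowance — status seasonal ✓; dept Facilities ✗ → not eligible.
Equipment Allowance — service 1756 days ≥ 2 years (≈730 days) ✓; age 59 ≥ 21 ✓; site Tulsa ✓; rating 2 ≥ 2 ✓ → eligible.
Meal Allowance — status seasonal ✗ (requires full-time, part-time, or temporary) → not eligible.
Dental Plan — service 1756 days ≥ 3 years (≈1095 days) ✓; grade P5 ≥ P3 ✓; age 59 ≥ 25 ✓; dept Facilities ✗ → not eligible.
Health Savings Account — service 1756 days ≥ 120 days ✓; grade P5 ≥ P4 ✓; site Tulsa ✗ (not Hamburg or Portland) → not eligible.
RSU Program — status seasonal ✓; service 1756 days ≥ 180 days ✓; dept Facilities ✓; age 59 ≥ 21 ✓ → eligible.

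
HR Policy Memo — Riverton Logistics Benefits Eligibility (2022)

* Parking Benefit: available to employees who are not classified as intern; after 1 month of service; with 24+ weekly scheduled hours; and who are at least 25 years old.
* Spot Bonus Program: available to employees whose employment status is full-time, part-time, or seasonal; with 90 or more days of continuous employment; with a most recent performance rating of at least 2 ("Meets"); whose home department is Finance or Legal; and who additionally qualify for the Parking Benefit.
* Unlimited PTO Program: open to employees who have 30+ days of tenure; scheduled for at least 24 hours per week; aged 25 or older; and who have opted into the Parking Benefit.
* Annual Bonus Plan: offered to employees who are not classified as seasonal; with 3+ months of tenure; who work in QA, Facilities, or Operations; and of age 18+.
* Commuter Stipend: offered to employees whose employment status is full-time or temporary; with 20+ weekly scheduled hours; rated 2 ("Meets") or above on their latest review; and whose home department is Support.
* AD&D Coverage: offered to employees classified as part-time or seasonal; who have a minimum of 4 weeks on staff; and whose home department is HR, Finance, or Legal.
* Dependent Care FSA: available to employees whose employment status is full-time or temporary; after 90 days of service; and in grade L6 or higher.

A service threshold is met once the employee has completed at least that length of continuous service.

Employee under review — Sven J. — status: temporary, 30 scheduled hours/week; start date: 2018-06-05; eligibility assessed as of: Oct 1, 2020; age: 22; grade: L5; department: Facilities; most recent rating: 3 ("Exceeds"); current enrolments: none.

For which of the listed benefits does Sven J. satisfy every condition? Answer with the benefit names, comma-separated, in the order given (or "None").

Annual Bonus Plan

Service from 2018-06-05 to Oct 1, 2020: 849 days.
Parking Benefit — status temporary ✓ (not excluded); service 849 days ≥ 1 month (≈30 days) ✓; 30 hrs/wk ≥ 24 ✓; age 22 < 25 ✗ → not eligible.
Spot Bonus Program — status temporary ✗ (requires full-time, part-time, or seasonal) → not eligible.
Unlimited PTO Program — service 849 days ≥ 30 days ✓; 30 hrs/wk ≥ 24 ✓; age 22 < 25 ✗ → not eligible.
Annual Bonus Plan — status temporary ✓ (not excluded); service 849 days ≥ 3 months (≈90 days) ✓; dept Facilities ✓; age 22 ≥ 18 ✓ → eligible.
Commuter Stipend — status temporary ✓; 30 hrs/wk ≥ 20 ✓; rating 3 ≥ 2 ✓; dept Facilities ✗ → not eligible.
AD&D Coverage — status temporary ✗ (requires part-time or seasonal) → not eligible.
Dependent Care FSA — status temporary ✓; service 849 days ≥ 90 days ✓; grade L5 < L6 ✗ → not eligible.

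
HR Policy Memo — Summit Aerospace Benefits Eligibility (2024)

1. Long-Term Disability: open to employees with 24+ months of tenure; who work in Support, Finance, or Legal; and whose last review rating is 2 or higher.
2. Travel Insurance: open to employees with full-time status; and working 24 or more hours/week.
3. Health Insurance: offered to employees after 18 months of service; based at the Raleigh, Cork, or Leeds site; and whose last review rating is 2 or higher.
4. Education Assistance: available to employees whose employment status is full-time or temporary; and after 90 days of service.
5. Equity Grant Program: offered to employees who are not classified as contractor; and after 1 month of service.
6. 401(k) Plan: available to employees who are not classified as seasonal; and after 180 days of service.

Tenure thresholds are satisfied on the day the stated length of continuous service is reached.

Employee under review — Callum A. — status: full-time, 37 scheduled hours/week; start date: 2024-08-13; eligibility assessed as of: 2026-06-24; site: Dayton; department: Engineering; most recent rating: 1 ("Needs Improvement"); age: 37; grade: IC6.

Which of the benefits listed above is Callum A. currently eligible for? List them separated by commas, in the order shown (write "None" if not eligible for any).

Travel Insurance, Education Assistance, Equity Grant Program, 401(k) Plan

Service from 2024-08-13 to 2026-06-24: 680 days.
Long-Term Disability — service 680 days < 24 months (≈720 days) ✗ → not eligible.
Travel Insurance — status full-time ✓; 37 hrs/wk ≥ 24 ✓ → eligible.
Health Insurance — service 680 days ≥ 18 months (≈540 days) ✓; site Dayton ✗ (not Raleigh, Cork, or Leeds) → not eligible.
Education Assistance — status full-time ✓; service 680 days ≥ 90 days ✓ → eligible.
Equity Grant Program — status full-time ✓ (not excluded); service 680 days ≥ 1 month (≈30 days) ✓ → eligible.
401(k) Plan — status full-time ✓ (not excluded); service 680 days ≥ 180 days ✓ → eligible.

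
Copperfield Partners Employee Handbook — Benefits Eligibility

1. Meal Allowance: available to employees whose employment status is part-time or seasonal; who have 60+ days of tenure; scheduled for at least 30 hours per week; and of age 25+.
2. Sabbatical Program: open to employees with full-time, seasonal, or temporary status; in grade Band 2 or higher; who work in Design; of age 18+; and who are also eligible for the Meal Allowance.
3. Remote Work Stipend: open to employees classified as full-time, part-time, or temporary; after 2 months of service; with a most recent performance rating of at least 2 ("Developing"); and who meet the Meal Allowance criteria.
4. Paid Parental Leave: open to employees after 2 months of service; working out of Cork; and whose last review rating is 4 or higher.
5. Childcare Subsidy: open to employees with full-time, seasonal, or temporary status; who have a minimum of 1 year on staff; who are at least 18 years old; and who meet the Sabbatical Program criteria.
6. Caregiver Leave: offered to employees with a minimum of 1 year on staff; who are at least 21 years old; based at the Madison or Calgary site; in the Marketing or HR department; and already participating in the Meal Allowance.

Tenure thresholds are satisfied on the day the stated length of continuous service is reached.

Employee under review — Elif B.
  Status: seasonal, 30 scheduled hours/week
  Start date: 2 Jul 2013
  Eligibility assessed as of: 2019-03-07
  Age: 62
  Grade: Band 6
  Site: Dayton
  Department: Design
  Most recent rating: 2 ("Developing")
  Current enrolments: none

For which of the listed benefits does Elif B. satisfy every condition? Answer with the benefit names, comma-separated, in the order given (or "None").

Service from 2 Jul 2013 to 2019-03-07: 2074 days.
Meal Allowance — status seasonal ✓; service 2074 days ≥ 60 days ✓; 30 hrs/wk ≥ 30 ✓; age 62 ≥ 25 ✓ → eligible.
Sabbatical Program — status seasonal ✓; grade Band 6 ≥ Band 2 ✓; dept Design ✓; age 62 ≥ 18 ✓; eligible for Meal Allowance ✓ → eligible.
Remote Work Stipend — status seasonal ✗ (requires full-time, part-time, or temporary) → not eligible.
Paid Parental Leave — service 2074 days ≥ 2 months (≈60 days) ✓; site Dayton ✗ (not Cork) → not eligible.
Childcare Subsidy — status seasonal ✓; service 2074 days ≥ 1 year (≈365 days) ✓; age 62 ≥ 18 ✓; eligible for Sabbatical Program ✓ → eligible.
Caregiver Leave — service 2074 days ≥ 1 year (≈365 days) ✓; age 62 ≥ 21 ✓; site Dayton ✗ (not Madison or Calgary) → not eligible.

Meal Allowance, Sabbatical Program, Childcare Subsidy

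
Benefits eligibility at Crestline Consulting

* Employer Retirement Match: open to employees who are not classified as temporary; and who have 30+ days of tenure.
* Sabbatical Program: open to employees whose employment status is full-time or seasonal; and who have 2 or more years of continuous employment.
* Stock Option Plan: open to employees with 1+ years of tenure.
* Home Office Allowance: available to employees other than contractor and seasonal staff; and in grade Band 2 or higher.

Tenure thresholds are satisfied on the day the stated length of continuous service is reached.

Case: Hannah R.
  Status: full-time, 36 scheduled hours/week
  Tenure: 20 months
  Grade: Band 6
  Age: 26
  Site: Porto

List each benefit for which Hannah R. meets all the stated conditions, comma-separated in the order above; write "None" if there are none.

Employer Retirement Match, Stock Option Plan, Home Office Allowance

Employer Retirement Match — status full-time ✓ (not excluded); service 20 months ≥ 30 days ✓ → eligible.
Sabbatical Program — status full-time ✓; service 20 months < 2 years (≈730 days) ✗ → not eligible.
Stock Option Plan — service 20 months ≥ 1 year (≈365 days) ✓ → eligible.
Home Office Allowance — status full-time ✓ (not excluded); grade Band 6 ≥ Band 2 ✓ → eligible.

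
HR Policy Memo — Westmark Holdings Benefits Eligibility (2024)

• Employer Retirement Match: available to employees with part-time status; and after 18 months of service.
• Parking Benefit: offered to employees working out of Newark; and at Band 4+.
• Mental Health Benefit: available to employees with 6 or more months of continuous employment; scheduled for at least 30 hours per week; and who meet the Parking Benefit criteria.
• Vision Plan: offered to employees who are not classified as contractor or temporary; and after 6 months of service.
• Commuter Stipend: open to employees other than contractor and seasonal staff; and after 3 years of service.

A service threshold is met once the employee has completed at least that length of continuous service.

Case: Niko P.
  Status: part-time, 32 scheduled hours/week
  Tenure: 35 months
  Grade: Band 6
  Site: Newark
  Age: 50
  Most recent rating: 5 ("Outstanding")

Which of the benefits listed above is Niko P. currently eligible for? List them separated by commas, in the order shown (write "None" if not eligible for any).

Employer Retirement Match, Parking Benefit, Mental Health Benefit, Vision Plan

Employer Retirement Match — status part-time ✓; service 35 months ≥ 18 months ✓ → eligible.
Parking Benefit — site Newark ✓; grade Band 6 ≥ Band 4 ✓ → eligible.
Mental Health Benefit — service 35 months ≥ 6 months ✓; 32 hrs/wk ≥ 30 ✓; eligible for Parking Benefit ✓ → eligible.
Vision Plan — status part-time ✓ (not excluded); service 35 months ≥ 6 months ✓ → eligible.
Commuter Stipend — status part-time ✓ (not excluded); service 35 months < 3 years (≈1095 days) ✗ → not eligible.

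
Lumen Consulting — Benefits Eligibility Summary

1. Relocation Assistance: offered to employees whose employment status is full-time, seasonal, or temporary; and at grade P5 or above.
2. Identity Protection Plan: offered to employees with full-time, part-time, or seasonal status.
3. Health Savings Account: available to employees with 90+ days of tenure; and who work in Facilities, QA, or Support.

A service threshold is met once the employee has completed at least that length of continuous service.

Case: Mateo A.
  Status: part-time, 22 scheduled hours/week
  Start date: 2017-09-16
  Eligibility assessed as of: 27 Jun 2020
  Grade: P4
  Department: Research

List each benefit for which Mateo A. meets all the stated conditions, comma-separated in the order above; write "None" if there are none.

Service from 2017-09-16 to 27 Jun 2020: 1015 days.
Relocation Assistance — status part-time ✗ (requires full-time, seasonal, or temporary) → not eligible.
Identity Protection Plan — status part-time ✓ → eligible.
Health Savings Account — service 1015 days ≥ 90 days ✓; dept Research ✗ → not eligible.

Identity Protection Plan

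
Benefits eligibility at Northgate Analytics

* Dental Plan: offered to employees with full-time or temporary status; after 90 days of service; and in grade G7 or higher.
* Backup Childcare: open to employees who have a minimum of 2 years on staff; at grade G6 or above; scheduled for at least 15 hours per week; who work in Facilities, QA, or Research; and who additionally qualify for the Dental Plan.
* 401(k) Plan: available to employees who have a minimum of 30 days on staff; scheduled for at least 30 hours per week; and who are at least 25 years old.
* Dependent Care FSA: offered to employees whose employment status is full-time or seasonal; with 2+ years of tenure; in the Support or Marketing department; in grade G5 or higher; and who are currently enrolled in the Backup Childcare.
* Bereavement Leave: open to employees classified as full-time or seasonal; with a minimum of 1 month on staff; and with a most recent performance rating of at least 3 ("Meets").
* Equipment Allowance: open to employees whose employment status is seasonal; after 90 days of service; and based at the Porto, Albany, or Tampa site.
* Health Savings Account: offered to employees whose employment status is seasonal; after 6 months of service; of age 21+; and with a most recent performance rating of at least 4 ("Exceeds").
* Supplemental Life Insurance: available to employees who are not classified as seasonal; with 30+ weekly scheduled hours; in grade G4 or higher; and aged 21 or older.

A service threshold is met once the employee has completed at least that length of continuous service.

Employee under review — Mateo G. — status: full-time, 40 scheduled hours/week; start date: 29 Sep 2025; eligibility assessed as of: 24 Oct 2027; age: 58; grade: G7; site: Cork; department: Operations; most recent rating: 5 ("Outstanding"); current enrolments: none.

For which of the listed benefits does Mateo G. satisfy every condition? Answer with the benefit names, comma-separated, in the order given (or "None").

Dental Plan, 401(k) Plan, Bereavement Leave, Supplemental Life Insurance

Service from 29 Sep 2025 to 24 Oct 2027: 755 days.
Dental Plan — status full-time ✓; service 755 days ≥ 90 days ✓; grade G7 ≥ G7 ✓ → eligible.
Backup Childcare — service 755 days ≥ 2 years (≈730 days) ✓; grade G7 ≥ G6 ✓; 40 hrs/wk ≥ 15 ✓; dept Operations ✗ → not eligible.
401(k) Plan — service 755 days ≥ 30 days ✓; 40 hrs/wk ≥ 30 ✓; age 58 ≥ 25 ✓ → eligible.
Dependent Care FSA — status full-time ✓; service 755 days ≥ 2 years (≈730 days) ✓; dept Operations ✗ → not eligible.
Bereavement Leave — status full-time ✓; service 755 days ≥ 1 month (≈30 days) ✓; rating 5 ≥ 3 ✓ → eligible.
Equipment Allowance — status full-time ✗ (requires seasonal) → not eligible.
Health Savings Account — status full-time ✗ (requires seasonal) → not eligible.
Supplemental Life Insurance — status full-time ✓ (not excluded); 40 hrs/wk ≥ 30 ✓; grade G7 ≥ G4 ✓; age 58 ≥ 21 ✓ → eligible.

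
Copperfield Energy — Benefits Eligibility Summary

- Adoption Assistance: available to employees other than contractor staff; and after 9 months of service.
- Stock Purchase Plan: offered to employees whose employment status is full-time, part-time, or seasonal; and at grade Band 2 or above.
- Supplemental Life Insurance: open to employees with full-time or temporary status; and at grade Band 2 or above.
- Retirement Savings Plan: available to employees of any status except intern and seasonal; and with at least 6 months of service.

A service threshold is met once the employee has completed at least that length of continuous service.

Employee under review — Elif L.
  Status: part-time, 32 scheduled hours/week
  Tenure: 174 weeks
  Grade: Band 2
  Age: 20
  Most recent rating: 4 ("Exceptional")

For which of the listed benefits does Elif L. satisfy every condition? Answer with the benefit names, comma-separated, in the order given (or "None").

Adoption Assistance — status part-time ✓ (not excluded); service 174 weeks ≥ 9 months (≈270 days) ✓ → eligible.
Stock Purchase Plan — status part-time ✓; grade Band 2 ≥ Band 2 ✓ → eligible.
Supplemental Life Insurance — status part-time ✗ (requires full-time or temporary) → not eligible.
Retirement Savings Plan — status part-time ✓ (not excluded); service 174 weeks ≥ 6 months (≈180 days) ✓ → eligible.

Adoption Assistance, Stock Purchase Plan, Retirement Savings Plan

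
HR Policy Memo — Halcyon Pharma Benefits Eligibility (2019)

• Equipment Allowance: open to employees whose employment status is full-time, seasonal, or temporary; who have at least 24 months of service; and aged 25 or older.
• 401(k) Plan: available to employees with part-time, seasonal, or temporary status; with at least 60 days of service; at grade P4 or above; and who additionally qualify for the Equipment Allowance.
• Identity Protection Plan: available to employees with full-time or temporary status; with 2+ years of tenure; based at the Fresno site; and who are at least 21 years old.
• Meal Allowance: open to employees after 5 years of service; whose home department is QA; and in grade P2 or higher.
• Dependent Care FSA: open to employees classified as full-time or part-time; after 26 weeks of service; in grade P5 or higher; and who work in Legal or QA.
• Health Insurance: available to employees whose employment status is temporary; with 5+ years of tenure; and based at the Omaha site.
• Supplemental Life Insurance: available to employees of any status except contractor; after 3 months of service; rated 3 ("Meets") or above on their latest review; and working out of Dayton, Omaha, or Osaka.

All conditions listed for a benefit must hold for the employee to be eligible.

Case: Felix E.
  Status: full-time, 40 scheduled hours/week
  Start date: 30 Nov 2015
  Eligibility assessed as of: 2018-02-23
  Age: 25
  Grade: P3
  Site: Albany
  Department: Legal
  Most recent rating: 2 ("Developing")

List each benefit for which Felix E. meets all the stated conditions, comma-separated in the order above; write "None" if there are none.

Service from 30 Nov 2015 to 2018-02-23: 816 days.
Equipment Allowance — status full-time ✓; service 816 days ≥ 24 months (≈720 days) ✓; age 25 ≥ 25 ✓ → eligible.
401(k) Plan — status full-time ✗ (requires part-time, seasonal, or temporary) → not eligible.
Identity Protection Plan — status full-time ✓; service 816 days ≥ 2 years (≈730 days) ✓; site Albany ✗ (not Fresno) → not eligible.
Meal Allowance — service 816 days < 5 years (≈1825 days) ✗ → not eligible.
Dependent Care FSA — status full-time ✓; service 816 days ≥ 26 weeks (≈182 days) ✓; grade P3 < P5 ✗ → not eligible.
Health Insurance — status full-time ✗ (requires temporary) → not eligible.
Supplemental Life Insurance — status full-time ✓ (not excluded); service 816 days ≥ 3 months (≈90 days) ✓; rating 2 < 3 ✗ → not eligible.

Equipment Allowance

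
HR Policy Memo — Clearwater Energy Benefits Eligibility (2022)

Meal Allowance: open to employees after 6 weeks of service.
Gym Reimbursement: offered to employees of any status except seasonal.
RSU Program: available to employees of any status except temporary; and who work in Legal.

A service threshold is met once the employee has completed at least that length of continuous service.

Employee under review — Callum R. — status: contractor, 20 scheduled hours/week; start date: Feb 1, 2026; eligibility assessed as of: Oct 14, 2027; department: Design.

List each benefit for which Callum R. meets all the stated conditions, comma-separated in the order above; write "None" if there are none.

Service from Feb 1, 2026 to Oct 14, 2027: 620 days.
Meal Allowance — service 620 days ≥ 6 weeks (≈42 days) ✓ → eligible.
Gym Reimbursement — status contractor ✓ (not excluded) → eligible.
RSU Program — status contractor ✓ (not excluded); dept Design ✗ → not eligible.

Meal Allowance, Gym Reimbursement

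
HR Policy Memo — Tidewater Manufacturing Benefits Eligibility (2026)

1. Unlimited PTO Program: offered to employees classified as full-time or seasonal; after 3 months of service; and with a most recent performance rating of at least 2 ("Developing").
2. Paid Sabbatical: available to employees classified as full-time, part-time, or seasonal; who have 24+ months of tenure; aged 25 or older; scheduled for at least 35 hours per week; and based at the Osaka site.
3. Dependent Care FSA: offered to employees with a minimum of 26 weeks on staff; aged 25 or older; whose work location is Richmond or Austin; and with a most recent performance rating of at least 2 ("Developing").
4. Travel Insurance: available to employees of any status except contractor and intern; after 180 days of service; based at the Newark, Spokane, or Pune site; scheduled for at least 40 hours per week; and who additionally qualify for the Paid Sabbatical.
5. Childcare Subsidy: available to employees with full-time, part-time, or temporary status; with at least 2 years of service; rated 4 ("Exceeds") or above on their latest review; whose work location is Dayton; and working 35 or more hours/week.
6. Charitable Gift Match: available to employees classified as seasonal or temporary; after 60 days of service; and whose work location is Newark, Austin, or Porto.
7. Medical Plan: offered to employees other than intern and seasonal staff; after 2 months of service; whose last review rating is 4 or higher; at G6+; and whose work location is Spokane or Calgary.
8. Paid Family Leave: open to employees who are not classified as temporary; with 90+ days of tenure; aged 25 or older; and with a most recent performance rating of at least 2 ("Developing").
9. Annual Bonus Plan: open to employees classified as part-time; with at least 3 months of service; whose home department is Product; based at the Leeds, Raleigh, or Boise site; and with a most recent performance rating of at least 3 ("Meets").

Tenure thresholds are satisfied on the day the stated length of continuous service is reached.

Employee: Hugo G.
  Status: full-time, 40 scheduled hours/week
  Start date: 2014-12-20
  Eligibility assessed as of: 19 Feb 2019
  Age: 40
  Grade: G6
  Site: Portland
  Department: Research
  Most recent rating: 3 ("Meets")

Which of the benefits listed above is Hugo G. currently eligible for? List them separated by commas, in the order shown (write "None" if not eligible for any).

Unlimited PTO Program, Paid Family Leave

Service from 2014-12-20 to 19 Feb 2019: 1522 days.
Unlimited PTO Program — status full-time ✓; service 1522 days ≥ 3 months (≈90 days) ✓; rating 3 ≥ 2 ✓ → eligible.
Paid Sabbatical — status full-time ✓; service 1522 days ≥ 24 months (≈720 days) ✓; age 40 ≥ 25 ✓; 40 hrs/wk ≥ 35 ✓; site Portland ✗ (not Osaka) → not eligible.
Dependent Care FSA — service 1522 days ≥ 26 weeks (≈182 days) ✓; age 40 ≥ 25 ✓; site Portland ✗ (not Richmond or Austin) → not eligible.
Travel Insurance — status full-time ✓ (not excluded); service 1522 days ≥ 180 days ✓; site Portland ✗ (not Newark, Spokane, or Pune) → not eligible.
Childcare Subsidy — status full-time ✓; service 1522 days ≥ 2 years (≈730 days) ✓; rating 3 < 4 ✗ → not eligible.
Charitable Gift Match — status full-time ✗ (requires seasonal or temporary) → not eligible.
Medical Plan — status full-time ✓ (not excluded); service 1522 days ≥ 2 months (≈60 days) ✓; rating 3 < 4 ✗ → not eligible.
Paid Family Leave — status full-time ✓ (not excluded); service 1522 days ≥ 90 days ✓; age 40 ≥ 25 ✓; rating 3 ≥ 2 ✓ → eligible.
Annual Bonus Plan — status full-time ✗ (requires part-time) → not eligible.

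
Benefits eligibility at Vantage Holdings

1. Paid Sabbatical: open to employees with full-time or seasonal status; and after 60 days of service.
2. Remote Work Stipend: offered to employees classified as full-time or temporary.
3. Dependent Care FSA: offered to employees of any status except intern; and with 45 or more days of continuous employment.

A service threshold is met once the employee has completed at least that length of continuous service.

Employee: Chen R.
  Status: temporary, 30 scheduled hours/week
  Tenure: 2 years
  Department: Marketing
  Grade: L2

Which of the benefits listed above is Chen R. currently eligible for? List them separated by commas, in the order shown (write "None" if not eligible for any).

Paid Sabbatical — status temporary ✗ (requires full-time or seasonal) → not eligible.
Remote Work Stipend — status temporary ✓ → eligible.
Dependent Care FSA — status temporary ✓ (not excluded); service 2 years ≥ 45 days ✓ → eligible.

Remote Work Stipend, Dependent Care FSA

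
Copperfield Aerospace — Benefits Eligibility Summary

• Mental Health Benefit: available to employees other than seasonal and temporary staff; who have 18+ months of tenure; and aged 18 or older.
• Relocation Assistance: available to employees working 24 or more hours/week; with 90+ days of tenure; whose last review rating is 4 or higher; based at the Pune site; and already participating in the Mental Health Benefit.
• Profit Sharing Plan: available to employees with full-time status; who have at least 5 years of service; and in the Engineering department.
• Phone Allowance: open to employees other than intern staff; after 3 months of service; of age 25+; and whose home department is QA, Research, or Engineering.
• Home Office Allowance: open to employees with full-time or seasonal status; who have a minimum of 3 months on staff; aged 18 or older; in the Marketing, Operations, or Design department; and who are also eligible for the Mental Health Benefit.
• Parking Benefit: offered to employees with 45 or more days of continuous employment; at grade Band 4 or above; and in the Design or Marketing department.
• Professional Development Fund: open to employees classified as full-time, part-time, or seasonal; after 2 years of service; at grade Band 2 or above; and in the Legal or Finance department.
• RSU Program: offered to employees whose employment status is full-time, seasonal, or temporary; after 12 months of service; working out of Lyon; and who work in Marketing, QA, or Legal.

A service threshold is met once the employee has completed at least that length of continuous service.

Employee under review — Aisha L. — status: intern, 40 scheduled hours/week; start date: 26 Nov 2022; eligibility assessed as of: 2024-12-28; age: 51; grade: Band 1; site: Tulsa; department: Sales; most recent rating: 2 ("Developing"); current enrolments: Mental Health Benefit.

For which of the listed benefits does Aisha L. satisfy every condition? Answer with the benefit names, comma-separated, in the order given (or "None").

Mental Health Benefit

Service from 26 Nov 2022 to 2024-12-28: 763 days.
Mental Health Benefit — status intern ✓ (not excluded); service 763 days ≥ 18 months (≈540 days) ✓; age 51 ≥ 18 ✓ → eligible.
Relocation Assistance — 40 hrs/wk ≥ 24 ✓; service 763 days ≥ 90 days ✓; rating 2 < 4 ✗ → not eligible.
Profit Sharing Plan — status intern ✗ (requires full-time) → not eligible.
Phone Allowance — status intern ✗ (excluded) → not eligible.
Home Office Allowance — status intern ✗ (requires full-time or seasonal) → not eligible.
Parking Benefit — service 763 days ≥ 45 days ✓; grade Band 1 < Band 4 ✗ → not eligible.
Professional Development Fund — status intern ✗ (requires full-time, part-time, or seasonal) → not eligible.
RSU Program — status intern ✗ (requires full-time, seasonal, or temporary) → not eligible.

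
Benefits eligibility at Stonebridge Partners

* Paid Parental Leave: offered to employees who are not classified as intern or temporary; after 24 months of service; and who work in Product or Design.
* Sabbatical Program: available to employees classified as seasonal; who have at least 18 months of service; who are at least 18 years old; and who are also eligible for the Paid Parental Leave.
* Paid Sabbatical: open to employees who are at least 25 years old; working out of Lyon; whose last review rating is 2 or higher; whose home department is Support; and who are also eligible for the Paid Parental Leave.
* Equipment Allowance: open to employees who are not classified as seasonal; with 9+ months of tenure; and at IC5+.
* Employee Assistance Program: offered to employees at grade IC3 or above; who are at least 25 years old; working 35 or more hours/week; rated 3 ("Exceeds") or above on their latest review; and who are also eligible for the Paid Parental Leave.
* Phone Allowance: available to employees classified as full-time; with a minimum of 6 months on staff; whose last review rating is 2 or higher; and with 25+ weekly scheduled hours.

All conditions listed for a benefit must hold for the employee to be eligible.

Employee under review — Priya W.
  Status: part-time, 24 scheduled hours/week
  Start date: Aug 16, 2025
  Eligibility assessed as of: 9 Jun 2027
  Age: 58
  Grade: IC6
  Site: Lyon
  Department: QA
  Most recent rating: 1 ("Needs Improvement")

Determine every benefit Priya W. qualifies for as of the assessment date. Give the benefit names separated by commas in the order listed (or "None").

Service from Aug 16, 2025 to 9 Jun 2027: 662 days.
Paid Parental Leave — status part-time ✓ (not excluded); service 662 days < 24 months (≈720 days) ✗ → not eligible.
Sabbatical Program — status part-time ✗ (requires seasonal) → not eligible.
Paid Sabbatical — age 58 ≥ 25 ✓; site Lyon ✓; rating 1 < 2 ✗ → not eligible.
Equipment Allowance — status part-time ✓ (not excluded); service 662 days ≥ 9 months (≈270 days) ✓; grade IC6 ≥ IC5 ✓ → eligible.
Employee Assistance Program — grade IC6 ≥ IC3 ✓; age 58 ≥ 25 ✓; 24 hrs/wk < 35 ✗ → not eligible.
Phone Allowance — status part-time ✗ (requires full-time) → not eligible.

Equipment Allowance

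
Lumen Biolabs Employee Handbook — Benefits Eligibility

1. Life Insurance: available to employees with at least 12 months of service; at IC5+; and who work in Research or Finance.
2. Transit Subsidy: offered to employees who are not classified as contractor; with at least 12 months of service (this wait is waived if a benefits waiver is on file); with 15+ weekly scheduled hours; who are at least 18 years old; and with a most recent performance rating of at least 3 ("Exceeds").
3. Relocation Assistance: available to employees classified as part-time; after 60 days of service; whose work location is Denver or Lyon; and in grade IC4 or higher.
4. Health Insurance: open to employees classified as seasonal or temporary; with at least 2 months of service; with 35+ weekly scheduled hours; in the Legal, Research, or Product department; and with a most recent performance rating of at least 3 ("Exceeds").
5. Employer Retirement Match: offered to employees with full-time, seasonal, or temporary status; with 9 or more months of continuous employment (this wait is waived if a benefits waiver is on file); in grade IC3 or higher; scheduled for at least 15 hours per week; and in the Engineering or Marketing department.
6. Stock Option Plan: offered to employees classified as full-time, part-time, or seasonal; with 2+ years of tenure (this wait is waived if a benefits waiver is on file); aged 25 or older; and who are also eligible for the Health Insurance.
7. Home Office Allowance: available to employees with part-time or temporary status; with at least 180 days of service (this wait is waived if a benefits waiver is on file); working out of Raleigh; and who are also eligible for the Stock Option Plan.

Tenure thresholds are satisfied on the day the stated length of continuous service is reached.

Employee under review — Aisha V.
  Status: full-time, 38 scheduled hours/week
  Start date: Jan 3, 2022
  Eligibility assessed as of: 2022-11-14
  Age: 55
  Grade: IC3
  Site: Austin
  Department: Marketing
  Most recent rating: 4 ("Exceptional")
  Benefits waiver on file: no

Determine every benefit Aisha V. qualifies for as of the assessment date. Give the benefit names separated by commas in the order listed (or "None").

Service from Jan 3, 2022 to 2022-11-14: 315 days.
Life Insurance — service 315 days < 12 months (≈360 days) ✗ → not eligible.
Transit Subsidy — status full-time ✓ (not excluded); no waiver, service 315 days < 12 months (≈360 days) ✗ → not eligible.
Relocation Assistance — status full-time ✗ (requires part-time) → not eligible.
Health Insurance — status full-time ✗ (requires seasonal or temporary) → not eligible.
Employer Retirement Match — status full-time ✓; no waiver, service 315 days ≥ 9 months (≈270 days) ✓; grade IC3 ≥ IC3 ✓; 38 hrs/wk ≥ 15 ✓; dept Marketing ✓ → eligible.
Stock Option Plan — status full-time ✓; no waiver, service 315 days < 2 years (≈730 days) ✗ → not eligible.
Home Office Allowance — status full-time ✗ (requires part-time or temporary) → not eligible.

Employer Retirement Match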